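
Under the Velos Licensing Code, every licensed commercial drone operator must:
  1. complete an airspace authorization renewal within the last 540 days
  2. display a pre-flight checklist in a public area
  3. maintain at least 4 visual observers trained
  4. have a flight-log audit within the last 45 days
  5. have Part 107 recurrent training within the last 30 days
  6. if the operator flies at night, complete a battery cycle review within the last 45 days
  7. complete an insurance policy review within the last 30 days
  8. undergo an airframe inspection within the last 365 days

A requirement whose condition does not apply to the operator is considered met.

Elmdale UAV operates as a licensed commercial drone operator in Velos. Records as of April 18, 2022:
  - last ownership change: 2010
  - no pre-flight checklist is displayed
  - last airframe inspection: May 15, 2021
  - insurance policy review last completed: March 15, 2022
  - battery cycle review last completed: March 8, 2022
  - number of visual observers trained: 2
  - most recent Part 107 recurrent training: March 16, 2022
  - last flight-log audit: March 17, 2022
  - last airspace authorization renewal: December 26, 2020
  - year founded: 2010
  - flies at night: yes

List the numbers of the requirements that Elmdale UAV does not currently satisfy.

2, 3, 5, 7

1. airspace authorization renewal 478 days ago vs limit 540 → met
2. pre-flight checklist absent → not met
3. visual observers trained 2 < 4 → not met
4. flight-log audit 32 days ago vs limit 45 → met
5. Part 107 recurrent training 33 days ago vs limit 30 → not met
6. condition 'flies at night' holds; battery cycle review 41 days ago vs limit 45 → met
7. insurance policy review 34 days ago vs limit 30 → not met
8. airframe inspection 338 days ago vs limit 365 → met
Not met: 2, 3, 5, 7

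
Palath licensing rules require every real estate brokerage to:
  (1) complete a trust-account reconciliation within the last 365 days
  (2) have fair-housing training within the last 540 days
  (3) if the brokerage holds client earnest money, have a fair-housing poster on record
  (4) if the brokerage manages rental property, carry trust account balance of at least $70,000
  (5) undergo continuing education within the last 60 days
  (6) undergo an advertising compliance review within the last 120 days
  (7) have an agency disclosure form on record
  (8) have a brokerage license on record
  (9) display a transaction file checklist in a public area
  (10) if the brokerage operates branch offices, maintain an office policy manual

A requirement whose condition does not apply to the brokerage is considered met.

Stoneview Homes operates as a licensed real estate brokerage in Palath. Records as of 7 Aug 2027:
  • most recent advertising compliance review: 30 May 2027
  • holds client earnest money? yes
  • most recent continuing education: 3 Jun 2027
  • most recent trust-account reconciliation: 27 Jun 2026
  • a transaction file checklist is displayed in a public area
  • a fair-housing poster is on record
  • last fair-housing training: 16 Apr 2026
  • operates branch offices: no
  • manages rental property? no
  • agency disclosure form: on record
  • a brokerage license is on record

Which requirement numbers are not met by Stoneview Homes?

1, 5

1. trust-account reconciliation 406 days ago vs limit 365 → not met
2. fair-housing training 478 days ago vs limit 540 → met
3. condition 'holds client earnest money' holds; fair-housing poster present → met
4. condition 'manages rental property' does not hold → requirement n/a → met
5. continuing education 65 days ago vs limit 60 → not met
6. advertising compliance review 69 days ago vs limit 120 → met
7. agency disclosure form present → met
8. brokerage license present → met
9. transaction file checklist present → met
10. condition 'operates branch offices' does not hold → requirement n/a → met
Not met: 1, 5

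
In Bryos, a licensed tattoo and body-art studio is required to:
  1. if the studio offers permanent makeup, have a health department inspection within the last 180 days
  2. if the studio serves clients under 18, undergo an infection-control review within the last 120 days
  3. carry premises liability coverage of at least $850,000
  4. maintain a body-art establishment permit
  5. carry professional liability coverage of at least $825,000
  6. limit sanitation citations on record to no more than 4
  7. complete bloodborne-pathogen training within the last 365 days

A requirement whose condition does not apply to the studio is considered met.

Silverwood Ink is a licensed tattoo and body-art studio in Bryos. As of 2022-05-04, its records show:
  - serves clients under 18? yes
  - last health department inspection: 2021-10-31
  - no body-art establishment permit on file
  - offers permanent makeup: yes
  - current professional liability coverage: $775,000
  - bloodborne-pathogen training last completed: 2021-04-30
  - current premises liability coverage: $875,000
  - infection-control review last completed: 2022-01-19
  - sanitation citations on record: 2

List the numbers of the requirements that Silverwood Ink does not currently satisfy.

1, 4, 5, 7

1. condition 'offers permanent makeup' holds; health department inspection 185 days ago vs limit 180 → not met
2. condition 'serves clients under 18' holds; infection-control review 105 days ago vs limit 120 → met
3. premises liability coverage $875,000 ≥ $850,000 → met
4. body-art establishment permit absent → not met
5. professional liability coverage $775,000 < $825,000 → not met
6. sanitation citations on record 2 ≤ 4 → met
7. bloodborne-pathogen training 369 days ago vs limit 365 → not met
Not met: 1, 4, 5, 7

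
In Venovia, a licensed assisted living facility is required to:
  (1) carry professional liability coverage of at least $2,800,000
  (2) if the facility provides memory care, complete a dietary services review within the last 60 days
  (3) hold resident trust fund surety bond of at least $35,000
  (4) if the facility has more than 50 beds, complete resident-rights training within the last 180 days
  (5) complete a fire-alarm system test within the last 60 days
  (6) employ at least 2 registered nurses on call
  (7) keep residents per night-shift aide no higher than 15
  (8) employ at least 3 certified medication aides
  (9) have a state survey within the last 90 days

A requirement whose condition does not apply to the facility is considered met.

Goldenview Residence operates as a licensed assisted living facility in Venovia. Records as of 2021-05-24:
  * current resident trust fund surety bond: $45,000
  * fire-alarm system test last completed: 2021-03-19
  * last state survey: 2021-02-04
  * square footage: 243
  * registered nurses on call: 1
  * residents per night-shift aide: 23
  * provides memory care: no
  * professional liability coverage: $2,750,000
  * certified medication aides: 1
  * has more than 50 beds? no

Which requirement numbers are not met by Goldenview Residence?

1, 5, 6, 7, 8, 9

1. professional liability coverage $2,750,000 < $2,800,000 → not met
2. condition 'provides memory care' does not hold → requirement n/a → met
3. resident trust fund surety bond $45,000 ≥ $35,000 → met
4. condition 'has more than 50 beds' does not hold → requirement n/a → met
5. fire-alarm system test 66 days ago vs limit 60 → not met
6. registered nurses on call 1 < 2 → not met
7. residents per night-shift aide 23 > 15 → not met
8. certified medication aides 1 < 3 → not met
9. state survey 109 days ago vs limit 90 → not met
Not met: 1, 5, 6, 7, 8, 9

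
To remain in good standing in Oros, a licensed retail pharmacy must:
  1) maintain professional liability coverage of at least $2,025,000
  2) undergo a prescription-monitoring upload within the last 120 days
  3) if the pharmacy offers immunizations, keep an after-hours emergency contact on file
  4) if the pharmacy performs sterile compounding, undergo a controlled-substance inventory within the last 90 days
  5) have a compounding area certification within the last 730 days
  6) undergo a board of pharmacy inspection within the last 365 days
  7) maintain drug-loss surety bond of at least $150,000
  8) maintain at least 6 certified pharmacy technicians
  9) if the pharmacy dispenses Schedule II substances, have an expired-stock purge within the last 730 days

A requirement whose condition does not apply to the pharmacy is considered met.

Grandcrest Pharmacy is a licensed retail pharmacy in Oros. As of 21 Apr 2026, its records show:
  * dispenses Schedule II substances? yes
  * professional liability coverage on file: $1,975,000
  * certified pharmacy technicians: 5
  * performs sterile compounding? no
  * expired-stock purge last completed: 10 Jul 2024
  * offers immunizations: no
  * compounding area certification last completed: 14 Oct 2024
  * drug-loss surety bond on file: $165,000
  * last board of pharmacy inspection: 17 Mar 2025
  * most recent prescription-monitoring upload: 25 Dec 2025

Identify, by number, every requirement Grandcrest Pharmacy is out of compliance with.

1. professional liability coverage $1,975,000 < $2,025,000 → not met
2. prescription-monitoring upload 117 days ago vs limit 120 → met
3. condition 'offers immunizations' does not hold → requirement n/a → met
4. condition 'performs sterile compounding' does not hold → requirement n/a → met
5. compounding area certification 554 days ago vs limit 730 → met
6. board of pharmacy inspection 400 days ago vs limit 365 → not met
7. drug-loss surety bond $165,000 ≥ $150,000 → met
8. certified pharmacy technicians 5 < 6 → not met
9. condition 'dispenses Schedule II substances' holds; expired-stock purge 650 days ago vs limit 730 → met
Not met: 1, 6, 8

1, 6, 8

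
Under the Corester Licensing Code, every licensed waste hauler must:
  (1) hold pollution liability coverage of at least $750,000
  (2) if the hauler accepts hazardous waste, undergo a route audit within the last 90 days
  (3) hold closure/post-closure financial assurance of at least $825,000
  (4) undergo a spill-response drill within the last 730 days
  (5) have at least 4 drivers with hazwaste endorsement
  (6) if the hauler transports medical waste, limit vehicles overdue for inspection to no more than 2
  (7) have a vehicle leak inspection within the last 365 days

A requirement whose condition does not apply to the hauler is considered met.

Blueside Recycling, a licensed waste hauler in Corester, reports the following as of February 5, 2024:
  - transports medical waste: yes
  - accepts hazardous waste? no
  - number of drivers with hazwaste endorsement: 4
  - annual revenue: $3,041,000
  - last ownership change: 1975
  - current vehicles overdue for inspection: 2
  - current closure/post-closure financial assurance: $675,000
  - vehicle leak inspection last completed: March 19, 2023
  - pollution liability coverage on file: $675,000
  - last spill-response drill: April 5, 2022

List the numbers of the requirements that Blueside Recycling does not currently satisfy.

1. pollution liability coverage $675,000 < $750,000 → not met
2. condition 'accepts hazardous waste' does not hold → requirement n/a → met
3. closure/post-closure financial assurance $675,000 < $825,000 → not met
4. spill-response drill 671 days ago vs limit 730 → met
5. drivers with hazwaste endorsement 4 ≥ 4 → met
6. condition 'transports medical waste' holds; vehicles overdue for inspection 2 ≤ 2 → met
7. vehicle leak inspection 323 days ago vs limit 365 → met
Not met: 1, 3

1, 3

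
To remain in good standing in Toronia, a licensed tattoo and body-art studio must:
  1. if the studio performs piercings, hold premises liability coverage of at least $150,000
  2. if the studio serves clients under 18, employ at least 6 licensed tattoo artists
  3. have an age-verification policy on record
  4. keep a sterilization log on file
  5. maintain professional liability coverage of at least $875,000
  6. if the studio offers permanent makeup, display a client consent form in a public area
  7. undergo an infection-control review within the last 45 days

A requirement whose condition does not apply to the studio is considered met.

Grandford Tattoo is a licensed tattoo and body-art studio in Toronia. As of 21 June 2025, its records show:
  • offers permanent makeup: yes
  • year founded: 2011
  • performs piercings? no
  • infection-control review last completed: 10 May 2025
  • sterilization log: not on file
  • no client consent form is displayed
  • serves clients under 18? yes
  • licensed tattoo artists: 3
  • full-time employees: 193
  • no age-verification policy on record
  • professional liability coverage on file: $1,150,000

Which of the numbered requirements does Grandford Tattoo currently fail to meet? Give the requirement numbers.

2, 3, 4, 6

1. condition 'performs piercings' does not hold → requirement n/a → met
2. condition 'serves clients under 18' holds; licensed tattoo artists 3 < 6 → not met
3. age-verification policy absent → not met
4. sterilization log absent → not met
5. professional liability coverage $1,150,000 ≥ $875,000 → met
6. condition 'offers permanent makeup' holds; client consent form absent → not met
7. infection-control review 42 days ago vs limit 45 → met
Not met: 2, 3, 4, 6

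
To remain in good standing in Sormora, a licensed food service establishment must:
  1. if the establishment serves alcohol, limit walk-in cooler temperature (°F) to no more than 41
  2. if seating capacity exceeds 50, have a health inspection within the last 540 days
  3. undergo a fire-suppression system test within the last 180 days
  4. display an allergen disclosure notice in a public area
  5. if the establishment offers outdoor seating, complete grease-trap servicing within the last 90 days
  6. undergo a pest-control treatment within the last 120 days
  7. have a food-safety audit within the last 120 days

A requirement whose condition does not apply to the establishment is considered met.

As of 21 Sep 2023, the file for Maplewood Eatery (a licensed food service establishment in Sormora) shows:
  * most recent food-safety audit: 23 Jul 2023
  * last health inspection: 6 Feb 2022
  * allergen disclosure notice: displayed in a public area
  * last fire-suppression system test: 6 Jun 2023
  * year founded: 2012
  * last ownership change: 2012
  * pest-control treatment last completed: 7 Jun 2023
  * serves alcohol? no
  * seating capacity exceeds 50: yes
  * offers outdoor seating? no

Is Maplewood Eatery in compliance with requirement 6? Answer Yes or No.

6. pest-control treatment 106 days ago vs limit 120 → met

Yes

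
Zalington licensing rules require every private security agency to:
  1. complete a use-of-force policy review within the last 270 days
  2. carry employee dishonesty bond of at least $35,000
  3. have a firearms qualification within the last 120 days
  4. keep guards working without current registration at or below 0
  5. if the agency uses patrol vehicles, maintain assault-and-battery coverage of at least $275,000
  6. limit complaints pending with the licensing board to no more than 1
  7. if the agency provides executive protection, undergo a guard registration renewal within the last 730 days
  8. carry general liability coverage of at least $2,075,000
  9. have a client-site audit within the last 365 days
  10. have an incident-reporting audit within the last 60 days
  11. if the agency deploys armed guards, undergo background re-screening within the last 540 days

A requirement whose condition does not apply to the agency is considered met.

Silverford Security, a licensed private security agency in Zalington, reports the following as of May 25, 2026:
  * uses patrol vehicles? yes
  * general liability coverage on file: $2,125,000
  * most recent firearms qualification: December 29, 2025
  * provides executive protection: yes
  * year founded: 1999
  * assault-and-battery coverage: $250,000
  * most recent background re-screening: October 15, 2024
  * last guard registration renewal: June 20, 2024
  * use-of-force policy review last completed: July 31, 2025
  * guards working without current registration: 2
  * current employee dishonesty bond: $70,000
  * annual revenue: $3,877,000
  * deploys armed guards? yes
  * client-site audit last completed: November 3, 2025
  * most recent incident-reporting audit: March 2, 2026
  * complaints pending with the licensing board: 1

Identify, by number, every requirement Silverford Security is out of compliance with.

1, 3, 4, 5, 10, 11

1. use-of-force policy review 298 days ago vs limit 270 → not met
2. employee dishonesty bond $70,000 ≥ $35,000 → met
3. firearms qualification 147 days ago vs limit 120 → not met
4. guards working without current registration 2 > 0 → not met
5. condition 'uses patrol vehicles' holds; assault-and-battery coverage $250,000 < $275,000 → not met
6. complaints pending with the licensing board 1 ≤ 1 → met
7. condition 'provides executive protection' holds; guard registration renewal 704 days ago vs limit 730 → met
8. general liability coverage $2,125,000 ≥ $2,075,000 → met
9. client-site audit 203 days ago vs limit 365 → met
10. incident-reporting audit 84 days ago vs limit 60 → not met
11. condition 'deploys armed guards' holds; background re-screening 587 days ago vs limit 540 → not met
Not met: 1, 3, 4, 5, 10, 11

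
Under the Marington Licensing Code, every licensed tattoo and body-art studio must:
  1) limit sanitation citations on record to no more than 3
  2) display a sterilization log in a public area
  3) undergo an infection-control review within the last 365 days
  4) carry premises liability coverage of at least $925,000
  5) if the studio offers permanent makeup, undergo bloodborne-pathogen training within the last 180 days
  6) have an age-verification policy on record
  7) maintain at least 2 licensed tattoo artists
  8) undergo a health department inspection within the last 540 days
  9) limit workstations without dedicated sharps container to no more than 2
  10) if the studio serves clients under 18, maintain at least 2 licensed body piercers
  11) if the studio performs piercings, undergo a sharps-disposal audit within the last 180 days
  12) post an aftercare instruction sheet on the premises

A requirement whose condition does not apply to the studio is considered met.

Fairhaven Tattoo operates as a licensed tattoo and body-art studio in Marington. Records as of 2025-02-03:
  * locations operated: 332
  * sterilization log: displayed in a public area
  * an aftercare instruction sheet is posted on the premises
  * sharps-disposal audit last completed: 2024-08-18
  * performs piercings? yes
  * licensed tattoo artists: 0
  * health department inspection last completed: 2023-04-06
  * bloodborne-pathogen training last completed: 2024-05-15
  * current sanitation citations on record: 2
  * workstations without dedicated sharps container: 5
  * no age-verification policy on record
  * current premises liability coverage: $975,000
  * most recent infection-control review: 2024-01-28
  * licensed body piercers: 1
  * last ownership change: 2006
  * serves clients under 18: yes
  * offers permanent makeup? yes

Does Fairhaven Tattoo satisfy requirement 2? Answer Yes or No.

Yes

2. sterilization log present → met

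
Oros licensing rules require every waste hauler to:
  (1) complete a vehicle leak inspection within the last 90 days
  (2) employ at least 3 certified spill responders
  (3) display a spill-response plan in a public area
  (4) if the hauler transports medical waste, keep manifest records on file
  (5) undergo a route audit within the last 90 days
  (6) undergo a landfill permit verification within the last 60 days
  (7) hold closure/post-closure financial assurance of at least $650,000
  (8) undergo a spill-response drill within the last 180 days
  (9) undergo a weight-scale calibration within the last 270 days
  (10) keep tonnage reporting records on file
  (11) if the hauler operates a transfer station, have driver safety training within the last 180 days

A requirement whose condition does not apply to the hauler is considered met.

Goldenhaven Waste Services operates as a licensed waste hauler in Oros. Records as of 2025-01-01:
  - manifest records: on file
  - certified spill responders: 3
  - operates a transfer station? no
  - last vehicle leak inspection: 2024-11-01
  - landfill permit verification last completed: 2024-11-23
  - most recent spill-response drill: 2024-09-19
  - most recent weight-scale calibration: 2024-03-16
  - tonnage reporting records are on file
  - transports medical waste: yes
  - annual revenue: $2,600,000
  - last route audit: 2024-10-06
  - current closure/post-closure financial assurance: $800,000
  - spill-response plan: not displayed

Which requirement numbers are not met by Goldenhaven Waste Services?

1. vehicle leak inspection 61 days ago vs limit 90 → met
2. certified spill responders 3 ≥ 3 → met
3. spill-response plan absent → not met
4. condition 'transports medical waste' holds; manifest records present → met
5. route audit 87 days ago vs limit 90 → met
6. landfill permit verification 39 days ago vs limit 60 → met
7. closure/post-closure financial assurance $800,000 ≥ $650,000 → met
8. spill-response drill 104 days ago vs limit 180 → met
9. weight-scale calibration 291 days ago vs limit 270 → not met
10. tonnage reporting records present → met
11. condition 'operates a transfer station' does not hold → requirement n/a → met
Not met: 3, 9

3, 9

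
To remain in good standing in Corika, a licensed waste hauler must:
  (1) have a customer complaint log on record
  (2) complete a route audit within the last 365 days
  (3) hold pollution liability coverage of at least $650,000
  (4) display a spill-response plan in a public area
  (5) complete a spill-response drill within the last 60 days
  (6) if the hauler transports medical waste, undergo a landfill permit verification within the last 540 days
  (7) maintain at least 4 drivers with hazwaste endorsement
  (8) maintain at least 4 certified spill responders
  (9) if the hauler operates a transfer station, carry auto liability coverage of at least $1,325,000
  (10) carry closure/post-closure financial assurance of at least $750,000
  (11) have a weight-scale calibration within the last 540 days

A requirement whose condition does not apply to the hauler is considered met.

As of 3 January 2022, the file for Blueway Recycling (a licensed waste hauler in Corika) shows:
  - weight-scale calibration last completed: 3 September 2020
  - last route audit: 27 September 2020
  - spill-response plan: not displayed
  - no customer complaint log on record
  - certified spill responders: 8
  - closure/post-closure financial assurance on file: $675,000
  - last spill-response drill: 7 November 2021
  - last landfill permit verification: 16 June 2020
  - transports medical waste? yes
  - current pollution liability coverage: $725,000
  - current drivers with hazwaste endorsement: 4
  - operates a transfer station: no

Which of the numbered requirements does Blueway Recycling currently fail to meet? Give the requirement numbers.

1. customer complaint log absent → not met
2. route audit 463 days ago vs limit 365 → not met
3. pollution liability coverage $725,000 ≥ $650,000 → met
4. spill-response plan absent → not met
5. spill-response drill 57 days ago vs limit 60 → met
6. condition 'transports medical waste' holds; landfill permit verification 566 days ago vs limit 540 → not met
7. drivers with hazwaste endorsement 4 ≥ 4 → met
8. certified spill responders 8 ≥ 4 → met
9. condition 'operates a transfer station' does not hold → requirement n/a → met
10. closure/post-closure financial assurance $675,000 < $750,000 → not met
11. weight-scale calibration 487 days ago vs limit 540 → met
Not met: 1, 2, 4, 6, 10

1, 2, 4, 6, 10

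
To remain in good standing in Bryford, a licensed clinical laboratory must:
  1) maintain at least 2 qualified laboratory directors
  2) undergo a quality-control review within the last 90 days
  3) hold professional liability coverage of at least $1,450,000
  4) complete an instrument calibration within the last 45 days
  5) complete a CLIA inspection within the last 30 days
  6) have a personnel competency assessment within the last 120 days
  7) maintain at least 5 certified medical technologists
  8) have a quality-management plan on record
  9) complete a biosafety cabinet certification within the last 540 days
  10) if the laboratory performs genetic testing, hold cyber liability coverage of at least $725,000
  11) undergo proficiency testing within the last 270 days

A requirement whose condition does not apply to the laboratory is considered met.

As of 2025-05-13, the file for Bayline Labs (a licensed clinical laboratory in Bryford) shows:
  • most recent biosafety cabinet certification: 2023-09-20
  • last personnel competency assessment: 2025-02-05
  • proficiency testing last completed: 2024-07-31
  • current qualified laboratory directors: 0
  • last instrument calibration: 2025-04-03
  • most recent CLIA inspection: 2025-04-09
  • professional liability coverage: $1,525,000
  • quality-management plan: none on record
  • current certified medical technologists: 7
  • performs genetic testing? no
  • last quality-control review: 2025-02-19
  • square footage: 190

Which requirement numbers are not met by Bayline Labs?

1, 5, 8, 9, 11

1. qualified laboratory directors 0 < 2 → not met
2. quality-control review 83 days ago vs limit 90 → met
3. professional liability coverage $1,525,000 ≥ $1,450,000 → met
4. instrument calibration 40 days ago vs limit 45 → met
5. CLIA inspection 34 days ago vs limit 30 → not met
6. personnel competency assessment 97 days ago vs limit 120 → met
7. certified medical technologists 7 ≥ 5 → met
8. quality-management plan absent → not met
9. biosafety cabinet certification 601 days ago vs limit 540 → not met
10. condition 'performs genetic testing' does not hold → requirement n/a → met
11. proficiency testing 286 days ago vs limit 270 → not met
Not met: 1, 5, 8, 9, 11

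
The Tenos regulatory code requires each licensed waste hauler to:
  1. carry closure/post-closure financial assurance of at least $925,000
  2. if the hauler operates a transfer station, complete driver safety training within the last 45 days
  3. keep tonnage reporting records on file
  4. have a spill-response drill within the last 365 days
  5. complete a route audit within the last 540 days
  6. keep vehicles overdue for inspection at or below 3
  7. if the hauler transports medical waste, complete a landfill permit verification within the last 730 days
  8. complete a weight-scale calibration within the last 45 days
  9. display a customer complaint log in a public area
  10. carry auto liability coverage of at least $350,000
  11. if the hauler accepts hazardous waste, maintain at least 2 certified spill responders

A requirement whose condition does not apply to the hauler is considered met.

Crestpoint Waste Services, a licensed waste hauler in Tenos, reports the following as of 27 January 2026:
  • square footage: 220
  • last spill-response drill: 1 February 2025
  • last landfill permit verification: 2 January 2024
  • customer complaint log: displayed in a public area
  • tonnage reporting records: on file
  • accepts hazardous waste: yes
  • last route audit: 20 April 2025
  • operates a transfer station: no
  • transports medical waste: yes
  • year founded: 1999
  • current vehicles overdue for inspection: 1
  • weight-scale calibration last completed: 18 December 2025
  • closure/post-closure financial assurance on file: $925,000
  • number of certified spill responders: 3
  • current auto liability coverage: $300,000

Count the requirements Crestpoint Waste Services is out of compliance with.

2

1. closure/post-closure financial assurance $925,000 ≥ $925,000 → met
2. condition 'operates a transfer station' does not hold → requirement n/a → met
3. tonnage reporting records present → met
4. spill-response drill 360 days ago vs limit 365 → met
5. route audit 282 days ago vs limit 540 → met
6. vehicles overdue for inspection 1 ≤ 3 → met
7. condition 'transports medical waste' holds; landfill permit verification 756 days ago vs limit 730 → not met
8. weight-scale calibration 40 days ago vs limit 45 → met
9. customer complaint log present → met
10. auto liability coverage $300,000 < $350,000 → not met
11. condition 'accepts hazardous waste' holds; certified spill responders 3 ≥ 2 → met
Not met: 2 of 11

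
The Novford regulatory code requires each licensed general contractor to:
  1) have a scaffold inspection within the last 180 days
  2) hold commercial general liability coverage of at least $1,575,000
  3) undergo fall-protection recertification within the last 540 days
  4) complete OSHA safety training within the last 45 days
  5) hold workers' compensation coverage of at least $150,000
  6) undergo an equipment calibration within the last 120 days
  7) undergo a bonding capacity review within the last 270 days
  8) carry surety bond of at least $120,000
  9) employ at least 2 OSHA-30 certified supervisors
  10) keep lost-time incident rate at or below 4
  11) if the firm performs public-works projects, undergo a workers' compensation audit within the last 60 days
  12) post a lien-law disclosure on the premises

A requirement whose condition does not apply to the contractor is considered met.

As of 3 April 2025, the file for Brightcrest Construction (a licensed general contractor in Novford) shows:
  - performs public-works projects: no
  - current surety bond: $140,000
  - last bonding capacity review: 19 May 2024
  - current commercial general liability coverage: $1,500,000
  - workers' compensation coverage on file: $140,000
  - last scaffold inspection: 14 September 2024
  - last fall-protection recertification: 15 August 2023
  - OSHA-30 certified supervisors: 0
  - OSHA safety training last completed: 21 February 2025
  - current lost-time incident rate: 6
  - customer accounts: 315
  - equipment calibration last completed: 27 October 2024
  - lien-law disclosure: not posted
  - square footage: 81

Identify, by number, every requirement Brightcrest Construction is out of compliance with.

1. scaffold inspection 201 days ago vs limit 180 → not met
2. commercial general liability coverage $1,500,000 < $1,575,000 → not met
3. fall-protection recertification 597 days ago vs limit 540 → not met
4. OSHA safety training 41 days ago vs limit 45 → met
5. workers' compensation coverage $140,000 < $150,000 → not met
6. equipment calibration 158 days ago vs limit 120 → not met
7. bonding capacity review 319 days ago vs limit 270 → not met
8. surety bond $140,000 ≥ $120,000 → met
9. OSHA-30 certified supervisors 0 < 2 → not met
10. lost-time incident rate 6 > 4 → not met
11. condition 'performs public-works projects' does not hold → requirement n/a → met
12. lien-law disclosure absent → not met
Not met: 1, 2, 3, 5, 6, 7, 9, 10, 12

1, 2, 3, 5, 6, 7, 9, 10, 12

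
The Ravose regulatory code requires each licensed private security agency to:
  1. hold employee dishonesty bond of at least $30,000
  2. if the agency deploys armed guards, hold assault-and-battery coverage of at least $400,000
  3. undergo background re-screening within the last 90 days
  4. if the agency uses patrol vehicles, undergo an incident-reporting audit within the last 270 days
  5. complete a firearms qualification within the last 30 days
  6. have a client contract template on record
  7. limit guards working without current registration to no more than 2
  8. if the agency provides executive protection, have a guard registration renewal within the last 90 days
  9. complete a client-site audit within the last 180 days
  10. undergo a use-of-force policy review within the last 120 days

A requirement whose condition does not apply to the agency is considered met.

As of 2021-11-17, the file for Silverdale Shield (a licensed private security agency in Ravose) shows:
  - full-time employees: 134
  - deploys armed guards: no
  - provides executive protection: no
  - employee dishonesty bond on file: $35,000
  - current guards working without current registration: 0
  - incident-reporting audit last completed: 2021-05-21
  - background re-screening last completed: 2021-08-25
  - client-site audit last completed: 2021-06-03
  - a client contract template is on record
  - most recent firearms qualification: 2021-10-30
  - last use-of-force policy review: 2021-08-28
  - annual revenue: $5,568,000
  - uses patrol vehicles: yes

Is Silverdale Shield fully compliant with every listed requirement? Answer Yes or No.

Yes

1. employee dishonesty bond $35,000 ≥ $30,000 → met
2. condition 'deploys armed guards' does not hold → requirement n/a → met
3. background re-screening 84 days ago vs limit 90 → met
4. condition 'uses patrol vehicles' holds; incident-reporting audit 180 days ago vs limit 270 → met
5. firearms qualification 18 days ago vs limit 30 → met
6. client contract template present → met
7. guards working without current registration 0 ≤ 2 → met
8. condition 'provides executive protection' does not hold → requirement n/a → met
9. client-site audit 167 days ago vs limit 180 → met
10. use-of-force policy review 81 days ago vs limit 120 → met
All met.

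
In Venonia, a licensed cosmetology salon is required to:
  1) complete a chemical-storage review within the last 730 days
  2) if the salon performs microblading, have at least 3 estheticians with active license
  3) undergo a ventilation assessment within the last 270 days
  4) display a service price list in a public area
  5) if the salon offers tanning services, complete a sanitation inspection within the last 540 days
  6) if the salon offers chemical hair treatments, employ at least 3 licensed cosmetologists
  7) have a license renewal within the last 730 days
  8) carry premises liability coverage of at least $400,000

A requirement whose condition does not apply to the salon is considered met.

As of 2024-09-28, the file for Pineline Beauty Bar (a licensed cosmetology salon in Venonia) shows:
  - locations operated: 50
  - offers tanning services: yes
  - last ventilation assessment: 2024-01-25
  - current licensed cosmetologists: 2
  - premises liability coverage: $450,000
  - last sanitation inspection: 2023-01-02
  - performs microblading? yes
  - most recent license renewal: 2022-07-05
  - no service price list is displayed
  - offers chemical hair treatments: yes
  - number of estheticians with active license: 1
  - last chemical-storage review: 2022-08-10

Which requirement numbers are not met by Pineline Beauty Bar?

1, 2, 4, 5, 6, 7

1. chemical-storage review 780 days ago vs limit 730 → not met
2. condition 'performs microblading' holds; estheticians with active license 1 < 3 → not met
3. ventilation assessment 247 days ago vs limit 270 → met
4. service price list absent → not met
5. condition 'offers tanning services' holds; sanitation inspection 635 days ago vs limit 540 → not met
6. condition 'offers chemical hair treatments' holds; licensed cosmetologists 2 < 3 → not met
7. license renewal 816 days ago vs limit 730 → not met
8. premises liability coverage $450,000 ≥ $400,000 → met
Not met: 1, 2, 4, 5, 6, 7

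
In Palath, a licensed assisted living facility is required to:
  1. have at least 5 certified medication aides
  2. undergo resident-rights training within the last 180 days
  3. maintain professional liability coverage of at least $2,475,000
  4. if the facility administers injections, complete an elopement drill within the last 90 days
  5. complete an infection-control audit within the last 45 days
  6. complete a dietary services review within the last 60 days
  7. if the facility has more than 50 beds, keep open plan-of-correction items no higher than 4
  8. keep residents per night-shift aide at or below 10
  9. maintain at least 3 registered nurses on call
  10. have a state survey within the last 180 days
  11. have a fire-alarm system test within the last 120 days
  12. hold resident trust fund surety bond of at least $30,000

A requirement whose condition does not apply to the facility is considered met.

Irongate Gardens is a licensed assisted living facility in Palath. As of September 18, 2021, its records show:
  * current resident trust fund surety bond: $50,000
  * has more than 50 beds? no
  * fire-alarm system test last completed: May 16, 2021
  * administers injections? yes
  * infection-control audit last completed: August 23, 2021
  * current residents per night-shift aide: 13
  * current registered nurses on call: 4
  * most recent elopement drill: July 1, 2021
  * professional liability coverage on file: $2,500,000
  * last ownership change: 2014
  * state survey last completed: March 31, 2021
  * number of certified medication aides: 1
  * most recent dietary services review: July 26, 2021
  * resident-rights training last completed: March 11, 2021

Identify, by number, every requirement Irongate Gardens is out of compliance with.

1, 2, 8, 11

1. certified medication aides 1 < 5 → not met
2. resident-rights training 191 days ago vs limit 180 → not met
3. professional liability coverage $2,500,000 ≥ $2,475,000 → met
4. condition 'administers injections' holds; elopement drill 79 days ago vs limit 90 → met
5. infection-control audit 26 days ago vs limit 45 → met
6. dietary services review 54 days ago vs limit 60 → met
7. condition 'has more than 50 beds' does not hold → requirement n/a → met
8. residents per night-shift aide 13 > 10 → not met
9. registered nurses on call 4 ≥ 3 → met
10. state survey 171 days ago vs limit 180 → met
11. fire-alarm system test 125 days ago vs limit 120 → not met
12. resident trust fund surety bond $50,000 ≥ $30,000 → met
Not met: 1, 2, 8, 11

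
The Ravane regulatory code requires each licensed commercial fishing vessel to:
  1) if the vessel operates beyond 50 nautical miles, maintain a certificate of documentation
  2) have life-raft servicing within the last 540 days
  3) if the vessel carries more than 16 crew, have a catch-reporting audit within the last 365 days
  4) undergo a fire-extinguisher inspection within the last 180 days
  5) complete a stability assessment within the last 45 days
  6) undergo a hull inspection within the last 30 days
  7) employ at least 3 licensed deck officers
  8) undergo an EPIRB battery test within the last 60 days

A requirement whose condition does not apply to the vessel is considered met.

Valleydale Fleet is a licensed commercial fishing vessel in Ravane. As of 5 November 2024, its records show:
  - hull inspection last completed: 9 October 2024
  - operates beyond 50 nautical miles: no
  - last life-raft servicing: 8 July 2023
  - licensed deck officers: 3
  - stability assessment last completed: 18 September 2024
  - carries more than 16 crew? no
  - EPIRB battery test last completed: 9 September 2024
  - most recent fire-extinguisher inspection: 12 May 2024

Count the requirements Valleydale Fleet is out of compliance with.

1

1. condition 'operates beyond 50 nautical miles' does not hold → requirement n/a → met
2. life-raft servicing 486 days ago vs limit 540 → met
3. condition 'carries more than 16 crew' does not hold → requirement n/a → met
4. fire-extinguisher inspection 177 days ago vs limit 180 → met
5. stability assessment 48 days ago vs limit 45 → not met
6. hull inspection 27 days ago vs limit 30 → met
7. licensed deck officers 3 ≥ 3 → met
8. EPIRB battery test 57 days ago vs limit 60 → met
Not met: 1 of 8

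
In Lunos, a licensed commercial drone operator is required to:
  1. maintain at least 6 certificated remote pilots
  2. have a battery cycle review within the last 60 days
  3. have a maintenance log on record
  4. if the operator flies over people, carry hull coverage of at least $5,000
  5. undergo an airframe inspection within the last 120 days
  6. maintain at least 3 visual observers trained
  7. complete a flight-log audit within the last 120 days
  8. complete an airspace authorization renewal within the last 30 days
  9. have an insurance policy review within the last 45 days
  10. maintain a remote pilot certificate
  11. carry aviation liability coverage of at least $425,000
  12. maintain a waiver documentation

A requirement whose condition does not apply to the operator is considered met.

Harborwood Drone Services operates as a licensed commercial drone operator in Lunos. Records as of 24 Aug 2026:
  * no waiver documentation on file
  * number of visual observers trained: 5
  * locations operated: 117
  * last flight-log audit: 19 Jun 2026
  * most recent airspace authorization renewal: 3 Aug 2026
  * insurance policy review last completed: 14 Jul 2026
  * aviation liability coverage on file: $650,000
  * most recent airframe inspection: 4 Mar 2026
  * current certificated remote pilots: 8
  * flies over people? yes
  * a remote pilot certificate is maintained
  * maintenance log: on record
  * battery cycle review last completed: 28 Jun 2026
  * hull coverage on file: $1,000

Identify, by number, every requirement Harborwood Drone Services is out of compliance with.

1. certificated remote pilots 8 ≥ 6 → met
2. battery cycle review 57 days ago vs limit 60 → met
3. maintenance log present → met
4. condition 'flies over people' holds; hull coverage $1,000 < $5,000 → not met
5. airframe inspection 173 days ago vs limit 120 → not met
6. visual observers trained 5 ≥ 3 → met
7. flight-log audit 66 days ago vs limit 120 → met
8. airspace authorization renewal 21 days ago vs limit 30 → met
9. insurance policy review 41 days ago vs limit 45 → met
10. remote pilot certificate present → met
11. aviation liability coverage $650,000 ≥ $425,000 → met
12. waiver documentation absent → not met
Not met: 4, 5, 12

4, 5, 12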